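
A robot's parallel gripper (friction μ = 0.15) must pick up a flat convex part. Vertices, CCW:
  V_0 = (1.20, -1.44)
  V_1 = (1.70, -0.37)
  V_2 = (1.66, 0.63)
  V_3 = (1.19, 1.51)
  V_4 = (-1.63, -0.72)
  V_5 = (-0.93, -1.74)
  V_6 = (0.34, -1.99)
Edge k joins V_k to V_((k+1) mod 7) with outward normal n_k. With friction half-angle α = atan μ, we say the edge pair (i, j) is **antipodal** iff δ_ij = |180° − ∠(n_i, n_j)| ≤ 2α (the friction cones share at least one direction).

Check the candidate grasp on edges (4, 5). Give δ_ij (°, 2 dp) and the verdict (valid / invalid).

α = atan 0.15 = 8.53°;  2α = 17.06°
edge 4: e_4 = (+0.70, -1.02);  n_4 = (-0.8245, -0.5658)
edge 5: e_5 = (+1.27, -0.25);  n_5 = (-0.1931, -0.9812)
∠(n_4, n_5) = 44.40°
δ = |180° − 44.40°| = 135.60°
135.60° > 2α = 17.06°  →  invalid

δ = 135.60°, invalid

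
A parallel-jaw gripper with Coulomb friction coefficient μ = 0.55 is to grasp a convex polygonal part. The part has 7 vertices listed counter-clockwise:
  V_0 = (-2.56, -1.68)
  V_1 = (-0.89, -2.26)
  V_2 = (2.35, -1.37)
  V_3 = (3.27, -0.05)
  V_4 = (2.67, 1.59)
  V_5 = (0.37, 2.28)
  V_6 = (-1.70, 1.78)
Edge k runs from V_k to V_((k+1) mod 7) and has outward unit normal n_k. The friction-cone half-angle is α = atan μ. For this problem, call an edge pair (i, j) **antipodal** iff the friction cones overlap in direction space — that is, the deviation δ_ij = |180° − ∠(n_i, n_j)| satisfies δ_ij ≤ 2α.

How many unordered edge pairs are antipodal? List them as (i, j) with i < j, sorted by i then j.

α = atan 0.55 = 28.81°;  2α = 57.62°
n_0 = (-0.3281, -0.9446)
n_1 = (+0.2649, -0.9643)
n_2 = (+0.8204, -0.5718)
n_3 = (+0.9391, +0.3436)
n_4 = (+0.2873, +0.9578)
n_5 = (-0.2348, +0.9720)
n_6 = (-0.9705, +0.2412)
  (0,1): δ = 145.49°  ·
  (0,2): δ = 105.72°  ·
  (0,3): δ = 50.75°  ✓
  (0,4): δ = 2.45°  ✓
  (0,5): δ = 32.73°  ✓
  (0,6): δ = 95.19°  ·
  (1,2): δ = 140.24°  ·
  (1,3): δ = 85.26°  ·
  (1,4): δ = 32.06°  ✓
  (1,5): δ = 1.78°  ✓
  (1,6): δ = 60.68°  ·
  (2,3): δ = 125.03°  ·
  (2,4): δ = 71.82°  ·
  (2,5): δ = 41.55°  ✓
  (2,6): δ = 20.92°  ✓
  (3,4): δ = 126.79°  ·
  (3,5): δ = 96.52°  ·
  (3,6): δ = 34.05°  ✓
  (4,5): δ = 149.72°  ·
  (4,6): δ = 87.26°  ·
  (5,6): δ = 117.54°  ·
antipodal pairs: 8

count = 8; pairs: (0,3), (0,4), (0,5), (1,4), (1,5), (2,5), (2,6), (3,6)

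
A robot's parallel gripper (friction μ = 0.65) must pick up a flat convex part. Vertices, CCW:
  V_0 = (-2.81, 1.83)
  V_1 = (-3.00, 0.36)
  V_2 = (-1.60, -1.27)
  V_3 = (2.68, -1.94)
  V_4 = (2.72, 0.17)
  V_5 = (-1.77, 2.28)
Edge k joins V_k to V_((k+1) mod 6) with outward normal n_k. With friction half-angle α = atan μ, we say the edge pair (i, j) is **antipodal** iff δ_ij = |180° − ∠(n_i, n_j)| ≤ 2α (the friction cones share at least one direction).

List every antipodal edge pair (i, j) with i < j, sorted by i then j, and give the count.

α = atan 0.65 = 33.02°;  2α = 66.05°
n_0 = (-0.9918, +0.1282)
n_1 = (-0.7586, -0.6516)
n_2 = (-0.1547, -0.9880)
n_3 = (+0.9998, -0.0190)
n_4 = (+0.4253, +0.9050)
n_5 = (-0.3971, +0.9178)
  (0,1): δ = 131.98°  ·
  (0,2): δ = 91.53°  ·
  (0,3): δ = 6.28°  ✓
  (0,4): δ = 72.19°  ·
  (0,5): δ = 120.76°  ·
  (1,2): δ = 139.56°  ·
  (1,3): δ = 41.75°  ✓
  (1,4): δ = 24.17°  ✓
  (1,5): δ = 72.74°  ·
  (2,3): δ = 82.19°  ·
  (2,4): δ = 16.27°  ✓
  (2,5): δ = 32.29°  ✓
  (3,4): δ = 114.08°  ·
  (3,5): δ = 65.52°  ✓
  (4,5): δ = 131.43°  ·
antipodal pairs: 6

count = 6; pairs: (0,3), (1,3), (1,4), (2,4), (2,5), (3,5)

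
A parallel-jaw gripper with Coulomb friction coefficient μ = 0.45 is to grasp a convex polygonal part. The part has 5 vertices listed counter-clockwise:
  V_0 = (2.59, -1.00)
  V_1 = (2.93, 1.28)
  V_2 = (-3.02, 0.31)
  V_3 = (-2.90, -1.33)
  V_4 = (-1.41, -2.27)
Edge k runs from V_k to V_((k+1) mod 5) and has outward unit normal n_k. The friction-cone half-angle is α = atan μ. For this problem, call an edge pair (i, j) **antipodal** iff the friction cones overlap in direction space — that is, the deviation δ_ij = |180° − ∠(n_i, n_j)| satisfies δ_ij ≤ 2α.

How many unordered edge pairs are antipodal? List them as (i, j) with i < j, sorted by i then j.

count = 3; pairs: (0,2), (1,3), (1,4)

α = atan 0.45 = 24.23°;  2α = 48.46°
n_0 = (+0.9891, -0.1475)
n_1 = (-0.1609, +0.9870)
n_2 = (-0.9973, -0.0730)
n_3 = (-0.5336, -0.8458)
n_4 = (+0.3026, -0.9531)
  (0,1): δ = 72.26°  ·
  (0,2): δ = 12.67°  ✓
  (0,3): δ = 66.23°  ·
  (0,4): δ = 116.10°  ·
  (1,2): δ = 95.07°  ·
  (1,3): δ = 41.51°  ✓
  (1,4): δ = 8.36°  ✓
  (2,3): δ = 126.43°  ·
  (2,4): δ = 76.57°  ·
  (3,4): δ = 130.14°  ·
antipodal pairs: 3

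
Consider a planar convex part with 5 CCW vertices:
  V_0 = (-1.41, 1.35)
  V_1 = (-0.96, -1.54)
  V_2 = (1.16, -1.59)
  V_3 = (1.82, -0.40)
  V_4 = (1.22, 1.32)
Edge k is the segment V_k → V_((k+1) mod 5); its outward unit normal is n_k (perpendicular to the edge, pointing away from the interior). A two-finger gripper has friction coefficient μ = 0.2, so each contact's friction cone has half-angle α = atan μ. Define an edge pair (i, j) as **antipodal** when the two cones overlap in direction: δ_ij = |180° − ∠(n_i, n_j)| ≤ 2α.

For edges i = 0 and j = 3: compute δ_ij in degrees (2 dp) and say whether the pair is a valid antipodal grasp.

δ = 10.38°, valid

α = atan 0.2 = 11.31°;  2α = 22.62°
edge 0: e_0 = (+0.45, -2.89);  n_0 = (-0.9881, -0.1539)
edge 3: e_3 = (-0.60, +1.72);  n_3 = (+0.9442, +0.3294)
∠(n_0, n_3) = 169.62°
δ = |180° − 169.62°| = 10.38°
10.38° ≤ 2α = 22.62°  →  valid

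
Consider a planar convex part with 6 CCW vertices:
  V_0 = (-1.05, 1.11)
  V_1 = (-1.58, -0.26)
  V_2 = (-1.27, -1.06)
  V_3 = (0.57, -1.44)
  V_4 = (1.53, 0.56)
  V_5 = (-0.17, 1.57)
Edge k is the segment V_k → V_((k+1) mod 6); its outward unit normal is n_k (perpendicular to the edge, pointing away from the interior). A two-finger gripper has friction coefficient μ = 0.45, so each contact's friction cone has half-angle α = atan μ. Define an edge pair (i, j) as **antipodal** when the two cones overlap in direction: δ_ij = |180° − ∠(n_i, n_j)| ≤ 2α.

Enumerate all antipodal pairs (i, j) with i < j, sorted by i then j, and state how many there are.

count = 6; pairs: (0,3), (1,3), (1,4), (2,4), (2,5), (3,5)

α = atan 0.45 = 24.23°;  2α = 48.46°
n_0 = (-0.9326, +0.3608)
n_1 = (-0.9324, -0.3613)
n_2 = (-0.2023, -0.9793)
n_3 = (+0.9015, -0.4327)
n_4 = (+0.5108, +0.8597)
n_5 = (-0.4633, +0.8862)
  (0,1): δ = 137.67°  ·
  (0,2): δ = 80.52°  ·
  (0,3): δ = 4.49°  ✓
  (0,4): δ = 80.43°  ·
  (0,5): δ = 138.75°  ·
  (1,2): δ = 122.85°  ·
  (1,3): δ = 46.82°  ✓
  (1,4): δ = 38.10°  ✓
  (1,5): δ = 96.42°  ·
  (2,3): δ = 103.97°  ·
  (2,4): δ = 19.05°  ✓
  (2,5): δ = 39.27°  ✓
  (3,4): δ = 95.07°  ·
  (3,5): δ = 36.76°  ✓
  (4,5): δ = 121.69°  ·
antipodal pairs: 6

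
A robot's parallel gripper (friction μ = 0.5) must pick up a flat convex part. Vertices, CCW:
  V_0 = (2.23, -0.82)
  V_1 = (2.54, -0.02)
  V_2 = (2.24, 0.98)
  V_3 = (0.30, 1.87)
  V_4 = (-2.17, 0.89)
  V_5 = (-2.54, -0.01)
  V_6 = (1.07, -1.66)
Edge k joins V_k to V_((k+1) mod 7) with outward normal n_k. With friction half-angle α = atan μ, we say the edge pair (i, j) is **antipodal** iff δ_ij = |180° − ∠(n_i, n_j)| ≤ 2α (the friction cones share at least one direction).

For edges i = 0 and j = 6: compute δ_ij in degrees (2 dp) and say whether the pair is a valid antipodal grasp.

α = atan 0.5 = 26.57°;  2α = 53.13°
edge 0: e_0 = (+0.31, +0.80);  n_0 = (+0.9324, -0.3613)
edge 6: e_6 = (+1.16, +0.84);  n_6 = (+0.5865, -0.8099)
∠(n_0, n_6) = 32.91°
δ = |180° − 32.91°| = 147.09°
147.09° > 2α = 53.13°  →  invalid

δ = 147.09°, invalid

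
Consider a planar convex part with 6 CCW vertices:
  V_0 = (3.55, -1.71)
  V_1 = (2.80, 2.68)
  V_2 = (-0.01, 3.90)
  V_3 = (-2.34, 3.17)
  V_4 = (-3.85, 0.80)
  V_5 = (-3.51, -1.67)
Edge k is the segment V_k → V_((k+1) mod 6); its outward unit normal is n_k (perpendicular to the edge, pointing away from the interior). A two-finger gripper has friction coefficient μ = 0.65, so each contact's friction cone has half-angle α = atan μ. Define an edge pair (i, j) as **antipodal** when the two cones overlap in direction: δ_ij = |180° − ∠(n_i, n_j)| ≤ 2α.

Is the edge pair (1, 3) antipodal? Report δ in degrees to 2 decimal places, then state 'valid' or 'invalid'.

α = atan 0.65 = 33.02°;  2α = 66.05°
edge 1: e_1 = (-2.81, +1.22);  n_1 = (+0.3982, +0.9173)
edge 3: e_3 = (-1.51, -2.37);  n_3 = (-0.8434, +0.5373)
∠(n_1, n_3) = 80.97°
δ = |180° − 80.97°| = 99.03°
99.03° > 2α = 66.05°  →  invalid

δ = 99.03°, invalid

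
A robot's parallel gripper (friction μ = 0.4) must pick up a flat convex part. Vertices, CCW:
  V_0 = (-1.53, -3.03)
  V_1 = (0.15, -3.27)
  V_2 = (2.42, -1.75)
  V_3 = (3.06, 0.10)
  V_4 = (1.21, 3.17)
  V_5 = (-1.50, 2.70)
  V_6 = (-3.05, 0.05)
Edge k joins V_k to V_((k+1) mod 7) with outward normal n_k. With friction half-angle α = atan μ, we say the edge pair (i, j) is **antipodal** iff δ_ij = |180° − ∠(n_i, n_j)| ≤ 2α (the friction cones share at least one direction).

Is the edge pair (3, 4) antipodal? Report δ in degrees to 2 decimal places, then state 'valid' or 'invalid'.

δ = 111.23°, invalid

α = atan 0.4 = 21.80°;  2α = 43.60°
edge 3: e_3 = (-1.85, +3.07);  n_3 = (+0.8565, +0.5161)
edge 4: e_4 = (-2.71, -0.47);  n_4 = (-0.1709, +0.9853)
∠(n_3, n_4) = 68.77°
δ = |180° − 68.77°| = 111.23°
111.23° > 2α = 43.60°  →  invalid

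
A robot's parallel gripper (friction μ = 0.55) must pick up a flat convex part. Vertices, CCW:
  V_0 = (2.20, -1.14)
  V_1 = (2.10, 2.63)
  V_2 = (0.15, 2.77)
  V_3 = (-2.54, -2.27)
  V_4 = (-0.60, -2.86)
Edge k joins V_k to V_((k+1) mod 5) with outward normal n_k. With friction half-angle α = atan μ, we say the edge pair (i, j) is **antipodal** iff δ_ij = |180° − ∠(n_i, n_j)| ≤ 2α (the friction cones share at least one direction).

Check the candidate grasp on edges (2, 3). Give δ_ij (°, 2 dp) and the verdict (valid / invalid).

δ = 78.83°, invalid

α = atan 0.55 = 28.81°;  2α = 57.62°
edge 2: e_2 = (-2.69, -5.04);  n_2 = (-0.8822, +0.4709)
edge 3: e_3 = (+1.94, -0.59);  n_3 = (-0.2910, -0.9567)
∠(n_2, n_3) = 101.17°
δ = |180° − 101.17°| = 78.83°
78.83° > 2α = 57.62°  →  invalid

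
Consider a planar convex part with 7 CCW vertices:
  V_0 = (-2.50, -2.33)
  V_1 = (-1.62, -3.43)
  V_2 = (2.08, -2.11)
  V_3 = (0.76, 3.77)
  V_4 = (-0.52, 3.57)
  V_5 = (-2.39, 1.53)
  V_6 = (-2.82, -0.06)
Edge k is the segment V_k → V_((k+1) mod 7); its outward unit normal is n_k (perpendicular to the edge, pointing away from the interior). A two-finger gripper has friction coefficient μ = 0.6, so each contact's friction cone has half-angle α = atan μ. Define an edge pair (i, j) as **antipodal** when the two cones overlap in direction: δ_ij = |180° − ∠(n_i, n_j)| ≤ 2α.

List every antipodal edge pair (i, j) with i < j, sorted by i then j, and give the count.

α = atan 0.6 = 30.96°;  2α = 61.93°
n_0 = (-0.7809, -0.6247)
n_1 = (+0.3360, -0.9419)
n_2 = (+0.9757, +0.2190)
n_3 = (-0.1544, +0.9880)
n_4 = (-0.7372, +0.6757)
n_5 = (-0.9653, +0.2611)
n_6 = (-0.9902, -0.1396)
  (0,1): δ = 109.03°  ·
  (0,2): δ = 26.01°  ✓
  (0,3): δ = 60.22°  ✓
  (0,4): δ = 98.83°  ·
  (0,5): δ = 126.21°  ·
  (0,6): δ = 149.36°  ·
  (1,2): δ = 96.98°  ·
  (1,3): δ = 10.75°  ✓
  (1,4): δ = 27.86°  ✓
  (1,5): δ = 55.23°  ✓
  (1,6): δ = 78.39°  ·
  (2,3): δ = 93.77°  ·
  (2,4): δ = 55.16°  ✓
  (2,5): δ = 27.79°  ✓
  (2,6): δ = 4.63°  ✓
  (3,4): δ = 141.39°  ·
  (3,5): δ = 114.01°  ·
  (3,6): δ = 90.86°  ·
  (4,5): δ = 152.62°  ·
  (4,6): δ = 129.47°  ·
  (5,6): δ = 156.84°  ·
antipodal pairs: 8

count = 8; pairs: (0,2), (0,3), (1,3), (1,4), (1,5), (2,4), (2,5), (2,6)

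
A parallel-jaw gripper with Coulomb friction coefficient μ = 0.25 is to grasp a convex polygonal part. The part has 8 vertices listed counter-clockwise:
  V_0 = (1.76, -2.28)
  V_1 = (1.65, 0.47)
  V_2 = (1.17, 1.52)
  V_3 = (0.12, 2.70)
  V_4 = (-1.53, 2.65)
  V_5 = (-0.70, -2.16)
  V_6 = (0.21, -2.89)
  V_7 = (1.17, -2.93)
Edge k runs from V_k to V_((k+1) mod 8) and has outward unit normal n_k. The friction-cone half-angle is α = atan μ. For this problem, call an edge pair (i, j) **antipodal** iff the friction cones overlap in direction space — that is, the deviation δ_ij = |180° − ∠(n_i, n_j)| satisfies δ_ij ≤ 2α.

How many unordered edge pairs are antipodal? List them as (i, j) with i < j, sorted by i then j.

α = atan 0.25 = 14.04°;  2α = 28.07°
n_0 = (+0.9992, +0.0400)
n_1 = (+0.9095, +0.4158)
n_2 = (+0.7471, +0.6648)
n_3 = (-0.0303, +0.9995)
n_4 = (-0.9854, -0.1700)
n_5 = (-0.6257, -0.7800)
n_6 = (-0.0416, -0.9991)
n_7 = (+0.7405, -0.6721)
  (0,1): δ = 157.72°  ·
  (0,2): δ = 140.63°  ·
  (0,3): δ = 90.55°  ·
  (0,4): δ = 7.50°  ✓
  (0,5): δ = 48.97°  ·
  (0,6): δ = 85.32°  ·
  (0,7): δ = 135.48°  ·
  (1,2): δ = 162.90°  ·
  (1,3): δ = 112.83°  ·
  (1,4): δ = 14.78°  ✓
  (1,5): δ = 26.70°  ✓
  (1,6): δ = 63.05°  ·
  (1,7): δ = 113.20°  ·
  (2,3): δ = 129.93°  ·
  (2,4): δ = 31.87°  ·
  (2,5): δ = 9.60°  ✓
  (2,6): δ = 45.95°  ·
  (2,7): δ = 96.11°  ·
  (3,4): δ = 81.95°  ·
  (3,5): δ = 40.47°  ·
  (3,6): δ = 4.12°  ✓
  (3,7): δ = 46.03°  ·
  (4,5): δ = 138.53°  ·
  (4,6): δ = 102.18°  ·
  (4,7): δ = 52.02°  ·
  (5,6): δ = 143.65°  ·
  (5,7): δ = 93.49°  ·
  (6,7): δ = 129.84°  ·
antipodal pairs: 5

count = 5; pairs: (0,4), (1,4), (1,5), (2,5), (3,6)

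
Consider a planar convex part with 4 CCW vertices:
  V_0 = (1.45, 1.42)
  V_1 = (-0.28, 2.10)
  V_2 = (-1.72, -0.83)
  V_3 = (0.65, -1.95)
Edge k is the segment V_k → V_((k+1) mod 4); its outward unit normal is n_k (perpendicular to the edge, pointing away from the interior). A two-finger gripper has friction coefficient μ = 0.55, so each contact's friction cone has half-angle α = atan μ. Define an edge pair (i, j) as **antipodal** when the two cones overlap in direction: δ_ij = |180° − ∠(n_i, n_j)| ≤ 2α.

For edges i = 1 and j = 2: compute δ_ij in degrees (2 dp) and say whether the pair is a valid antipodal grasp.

α = atan 0.55 = 28.81°;  2α = 57.62°
edge 1: e_1 = (-1.44, -2.93);  n_1 = (-0.8975, +0.4411)
edge 2: e_2 = (+2.37, -1.12);  n_2 = (-0.4273, -0.9041)
∠(n_1, n_2) = 90.88°
δ = |180° − 90.88°| = 89.12°
89.12° > 2α = 57.62°  →  invalid

δ = 89.12°, invalid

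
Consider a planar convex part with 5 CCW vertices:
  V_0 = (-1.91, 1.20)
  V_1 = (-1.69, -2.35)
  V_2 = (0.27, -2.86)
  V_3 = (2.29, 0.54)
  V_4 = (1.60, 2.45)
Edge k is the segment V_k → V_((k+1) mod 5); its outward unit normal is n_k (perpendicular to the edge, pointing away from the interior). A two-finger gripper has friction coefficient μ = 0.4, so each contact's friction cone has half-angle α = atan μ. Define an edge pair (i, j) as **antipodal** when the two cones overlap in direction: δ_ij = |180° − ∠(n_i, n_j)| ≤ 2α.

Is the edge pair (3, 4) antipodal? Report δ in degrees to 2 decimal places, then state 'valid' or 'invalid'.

δ = 90.26°, invalid

α = atan 0.4 = 21.80°;  2α = 43.60°
edge 3: e_3 = (-0.69, +1.91);  n_3 = (+0.9405, +0.3398)
edge 4: e_4 = (-3.51, -1.25);  n_4 = (-0.3355, +0.9420)
∠(n_3, n_4) = 89.74°
δ = |180° − 89.74°| = 90.26°
90.26° > 2α = 43.60°  →  invalid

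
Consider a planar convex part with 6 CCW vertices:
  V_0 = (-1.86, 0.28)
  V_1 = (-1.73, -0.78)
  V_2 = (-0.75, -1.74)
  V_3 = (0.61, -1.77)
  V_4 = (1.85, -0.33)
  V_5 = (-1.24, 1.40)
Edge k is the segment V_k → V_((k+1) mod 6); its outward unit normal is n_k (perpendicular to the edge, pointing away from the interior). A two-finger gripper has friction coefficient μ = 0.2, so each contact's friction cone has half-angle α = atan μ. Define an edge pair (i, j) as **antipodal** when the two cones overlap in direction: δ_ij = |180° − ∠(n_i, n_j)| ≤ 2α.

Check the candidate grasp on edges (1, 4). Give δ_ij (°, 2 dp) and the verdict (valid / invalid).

α = atan 0.2 = 11.31°;  2α = 22.62°
edge 1: e_1 = (+0.98, -0.96);  n_1 = (-0.6998, -0.7144)
edge 4: e_4 = (-3.09, +1.73);  n_4 = (+0.4885, +0.8726)
∠(n_1, n_4) = 164.83°
δ = |180° − 164.83°| = 15.17°
15.17° ≤ 2α = 22.62°  →  valid

δ = 15.17°, valid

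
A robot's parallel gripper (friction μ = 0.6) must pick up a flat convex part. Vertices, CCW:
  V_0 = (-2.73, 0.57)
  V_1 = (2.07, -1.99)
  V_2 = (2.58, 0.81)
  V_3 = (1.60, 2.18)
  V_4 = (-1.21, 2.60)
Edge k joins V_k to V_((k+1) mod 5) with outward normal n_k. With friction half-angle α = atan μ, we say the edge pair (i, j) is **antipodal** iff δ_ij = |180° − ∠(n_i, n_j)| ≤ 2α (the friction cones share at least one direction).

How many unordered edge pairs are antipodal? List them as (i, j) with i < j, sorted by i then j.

count = 3; pairs: (0,2), (0,3), (1,4)

α = atan 0.6 = 30.96°;  2α = 61.93°
n_0 = (-0.4706, -0.8824)
n_1 = (+0.9838, -0.1792)
n_2 = (+0.8133, +0.5818)
n_3 = (+0.1478, +0.9890)
n_4 = (-0.8005, +0.5994)
  (0,1): δ = 72.25°  ·
  (0,2): δ = 26.35°  ✓
  (0,3): δ = 19.57°  ✓
  (0,4): δ = 81.25°  ·
  (1,2): δ = 134.10°  ·
  (1,3): δ = 88.18°  ·
  (1,4): δ = 26.50°  ✓
  (2,3): δ = 134.08°  ·
  (2,4): δ = 72.40°  ·
  (3,4): δ = 118.32°  ·
antipodal pairs: 3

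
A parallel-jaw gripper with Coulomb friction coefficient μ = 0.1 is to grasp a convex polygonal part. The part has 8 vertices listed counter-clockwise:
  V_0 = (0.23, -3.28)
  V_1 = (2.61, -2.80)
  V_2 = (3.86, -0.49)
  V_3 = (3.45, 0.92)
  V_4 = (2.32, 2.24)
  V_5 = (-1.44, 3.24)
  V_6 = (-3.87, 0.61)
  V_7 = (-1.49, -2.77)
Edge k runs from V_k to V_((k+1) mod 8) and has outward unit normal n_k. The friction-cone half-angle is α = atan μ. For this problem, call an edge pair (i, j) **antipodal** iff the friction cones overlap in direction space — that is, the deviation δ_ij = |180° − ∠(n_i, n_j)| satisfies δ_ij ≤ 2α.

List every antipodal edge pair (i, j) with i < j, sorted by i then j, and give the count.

count = 2; pairs: (3,6), (4,7)

α = atan 0.1 = 5.71°;  2α = 11.42°
n_0 = (+0.1977, -0.9803)
n_1 = (+0.8795, -0.4759)
n_2 = (+0.9602, +0.2792)
n_3 = (+0.7597, +0.6503)
n_4 = (+0.2570, +0.9664)
n_5 = (-0.7345, +0.6786)
n_6 = (-0.8176, -0.5757)
n_7 = (-0.2843, -0.9587)
  (0,1): δ = 129.82°  ·
  (0,2): δ = 85.19°  ·
  (0,3): δ = 60.84°  ·
  (0,4): δ = 26.30°  ·
  (0,5): δ = 35.86°  ·
  (0,6): δ = 113.75°  ·
  (0,7): δ = 152.08°  ·
  (1,2): δ = 135.37°  ·
  (1,3): δ = 111.02°  ·
  (1,4): δ = 76.47°  ·
  (1,5): δ = 14.32°  ·
  (1,6): δ = 63.57°  ·
  (1,7): δ = 101.90°  ·
  (2,3): δ = 155.65°  ·
  (2,4): δ = 121.11°  ·
  (2,5): δ = 58.95°  ·
  (2,6): δ = 18.94°  ·
  (2,7): δ = 57.27°  ·
  (3,4): δ = 145.46°  ·
  (3,5): δ = 83.30°  ·
  (3,6): δ = 5.41°  ✓
  (3,7): δ = 32.92°  ·
  (4,5): δ = 117.84°  ·
  (4,6): δ = 39.96°  ·
  (4,7): δ = 1.62°  ✓
  (5,6): δ = 102.11°  ·
  (5,7): δ = 63.78°  ·
  (6,7): δ = 141.67°  ·
antipodal pairs: 2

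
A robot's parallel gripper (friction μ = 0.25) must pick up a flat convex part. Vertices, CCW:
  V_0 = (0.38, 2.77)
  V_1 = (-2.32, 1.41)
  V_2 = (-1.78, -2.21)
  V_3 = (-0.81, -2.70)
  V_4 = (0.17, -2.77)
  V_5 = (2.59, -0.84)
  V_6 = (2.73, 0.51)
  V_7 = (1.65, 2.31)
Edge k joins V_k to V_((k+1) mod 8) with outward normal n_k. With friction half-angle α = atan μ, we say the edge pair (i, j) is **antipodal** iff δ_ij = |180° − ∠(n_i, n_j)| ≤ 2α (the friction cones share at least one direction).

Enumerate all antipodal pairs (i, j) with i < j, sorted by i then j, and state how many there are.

α = atan 0.25 = 14.04°;  2α = 28.07°
n_0 = (-0.4499, +0.8931)
n_1 = (-0.9891, -0.1475)
n_2 = (-0.4509, -0.8926)
n_3 = (-0.0712, -0.9975)
n_4 = (+0.6235, -0.7818)
n_5 = (+0.9947, -0.1032)
n_6 = (+0.8575, +0.5145)
n_7 = (+0.3406, +0.9402)
  (0,1): δ = 108.25°  ·
  (0,2): δ = 53.54°  ·
  (0,3): δ = 30.82°  ·
  (0,4): δ = 11.84°  ✓
  (0,5): δ = 57.34°  ·
  (0,6): δ = 94.23°  ·
  (0,7): δ = 133.35°  ·
  (1,2): δ = 125.29°  ·
  (1,3): δ = 102.57°  ·
  (1,4): δ = 59.91°  ·
  (1,5): δ = 14.40°  ✓
  (1,6): δ = 22.48°  ✓
  (1,7): δ = 61.61°  ·
  (2,3): δ = 157.28°  ·
  (2,4): δ = 114.63°  ·
  (2,5): δ = 69.12°  ·
  (2,6): δ = 32.24°  ·
  (2,7): δ = 6.89°  ✓
  (3,4): δ = 137.34°  ·
  (3,5): δ = 91.84°  ·
  (3,6): δ = 54.95°  ·
  (3,7): δ = 15.83°  ✓
  (4,5): δ = 134.49°  ·
  (4,6): δ = 97.61°  ·
  (4,7): δ = 58.48°  ·
  (5,6): δ = 143.12°  ·
  (5,7): δ = 103.99°  ·
  (6,7): δ = 140.87°  ·
antipodal pairs: 5

count = 5; pairs: (0,4), (1,5), (1,6), (2,7), (3,7)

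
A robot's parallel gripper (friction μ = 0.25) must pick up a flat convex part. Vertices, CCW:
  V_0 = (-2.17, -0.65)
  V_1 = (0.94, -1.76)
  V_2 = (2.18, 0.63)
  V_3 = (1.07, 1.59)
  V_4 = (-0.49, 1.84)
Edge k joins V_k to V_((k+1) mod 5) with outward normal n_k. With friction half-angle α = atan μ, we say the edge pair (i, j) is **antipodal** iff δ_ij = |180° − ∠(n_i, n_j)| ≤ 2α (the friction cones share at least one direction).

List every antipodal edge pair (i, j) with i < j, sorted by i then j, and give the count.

count = 3; pairs: (0,2), (0,3), (1,4)

α = atan 0.25 = 14.04°;  2α = 28.07°
n_0 = (-0.3361, -0.9418)
n_1 = (+0.8876, -0.4605)
n_2 = (+0.6542, +0.7564)
n_3 = (+0.1582, +0.9874)
n_4 = (-0.8290, +0.5593)
  (0,1): δ = 97.78°  ·
  (0,2): δ = 21.21°  ✓
  (0,3): δ = 10.54°  ✓
  (0,4): δ = 75.63°  ·
  (1,2): δ = 103.43°  ·
  (1,3): δ = 71.68°  ·
  (1,4): δ = 6.59°  ✓
  (2,3): δ = 148.25°  ·
  (2,4): δ = 83.15°  ·
  (3,4): δ = 114.90°  ·
antipodal pairs: 3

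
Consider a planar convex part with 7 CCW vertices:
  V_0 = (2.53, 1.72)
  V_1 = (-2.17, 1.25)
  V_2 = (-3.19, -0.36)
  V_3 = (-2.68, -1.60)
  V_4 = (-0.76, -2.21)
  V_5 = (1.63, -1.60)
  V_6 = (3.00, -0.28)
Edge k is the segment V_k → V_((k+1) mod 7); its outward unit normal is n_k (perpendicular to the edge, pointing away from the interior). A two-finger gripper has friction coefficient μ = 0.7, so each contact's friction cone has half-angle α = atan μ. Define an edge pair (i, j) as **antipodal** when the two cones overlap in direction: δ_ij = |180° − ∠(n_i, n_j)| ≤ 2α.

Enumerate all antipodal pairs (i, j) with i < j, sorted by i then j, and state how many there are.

count = 9; pairs: (0,3), (0,4), (0,5), (1,4), (1,5), (1,6), (2,5), (2,6), (3,6)

α = atan 0.7 = 34.99°;  2α = 69.98°
n_0 = (-0.0995, +0.9950)
n_1 = (-0.8447, +0.5352)
n_2 = (-0.9248, -0.3804)
n_3 = (-0.3028, -0.9531)
n_4 = (+0.2473, -0.9689)
n_5 = (+0.6938, -0.7201)
n_6 = (+0.9735, +0.2288)
  (0,1): δ = 128.07°  ·
  (0,2): δ = 73.35°  ·
  (0,3): δ = 23.34°  ✓
  (0,4): δ = 8.61°  ✓
  (0,5): δ = 38.22°  ✓
  (0,6): δ = 97.51°  ·
  (1,2): δ = 125.29°  ·
  (1,3): δ = 75.27°  ·
  (1,4): δ = 43.33°  ✓
  (1,5): δ = 13.71°  ✓
  (1,6): δ = 45.58°  ✓
  (2,3): δ = 129.98°  ·
  (2,4): δ = 98.04°  ·
  (2,5): δ = 68.42°  ✓
  (2,6): δ = 9.13°  ✓
  (3,4): δ = 148.06°  ·
  (3,5): δ = 118.44°  ·
  (3,6): δ = 59.15°  ✓
  (4,5): δ = 150.38°  ·
  (4,6): δ = 91.09°  ·
  (5,6): δ = 120.71°  ·
antipodal pairs: 9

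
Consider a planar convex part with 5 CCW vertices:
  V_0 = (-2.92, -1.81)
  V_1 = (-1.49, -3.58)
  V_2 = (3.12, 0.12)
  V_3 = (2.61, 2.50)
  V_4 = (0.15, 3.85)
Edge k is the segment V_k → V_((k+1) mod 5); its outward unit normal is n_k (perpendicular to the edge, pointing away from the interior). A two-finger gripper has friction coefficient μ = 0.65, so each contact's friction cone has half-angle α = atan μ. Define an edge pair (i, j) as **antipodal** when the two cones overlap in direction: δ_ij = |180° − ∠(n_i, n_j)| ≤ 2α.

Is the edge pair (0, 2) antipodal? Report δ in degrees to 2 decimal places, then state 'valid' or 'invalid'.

α = atan 0.65 = 33.02°;  2α = 66.05°
edge 0: e_0 = (+1.43, -1.77);  n_0 = (-0.7779, -0.6284)
edge 2: e_2 = (-0.51, +2.38);  n_2 = (+0.9778, +0.2095)
∠(n_0, n_2) = 153.16°
δ = |180° − 153.16°| = 26.84°
26.84° ≤ 2α = 66.05°  →  valid

δ = 26.84°, valid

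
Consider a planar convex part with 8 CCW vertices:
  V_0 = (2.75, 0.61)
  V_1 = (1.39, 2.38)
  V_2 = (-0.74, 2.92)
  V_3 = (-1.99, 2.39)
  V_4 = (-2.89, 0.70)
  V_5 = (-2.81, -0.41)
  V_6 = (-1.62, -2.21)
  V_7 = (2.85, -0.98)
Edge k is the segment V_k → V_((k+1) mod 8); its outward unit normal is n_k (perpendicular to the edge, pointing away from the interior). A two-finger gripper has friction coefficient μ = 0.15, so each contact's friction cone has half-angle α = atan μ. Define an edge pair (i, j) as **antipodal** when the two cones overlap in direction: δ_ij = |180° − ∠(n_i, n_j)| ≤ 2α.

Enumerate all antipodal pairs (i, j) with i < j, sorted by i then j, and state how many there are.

count = 3; pairs: (0,5), (2,6), (4,7)

α = atan 0.15 = 8.53°;  2α = 17.06°
n_0 = (+0.7930, +0.6093)
n_1 = (+0.2457, +0.9693)
n_2 = (-0.3904, +0.9207)
n_3 = (-0.8826, +0.4700)
n_4 = (-0.9974, -0.0719)
n_5 = (-0.8342, -0.5515)
n_6 = (+0.2653, -0.9642)
n_7 = (+0.9980, +0.0628)
  (0,1): δ = 141.76°  ·
  (0,2): δ = 104.56°  ·
  (0,3): δ = 65.57°  ·
  (0,4): δ = 33.41°  ·
  (0,5): δ = 4.07°  ✓
  (0,6): δ = 67.85°  ·
  (0,7): δ = 146.06°  ·
  (1,2): δ = 142.80°  ·
  (1,3): δ = 103.81°  ·
  (1,4): δ = 71.65°  ·
  (1,5): δ = 42.30°  ·
  (1,6): δ = 29.61°  ·
  (1,7): δ = 107.82°  ·
  (2,3): δ = 141.01°  ·
  (2,4): δ = 108.85°  ·
  (2,5): δ = 79.51°  ·
  (2,6): δ = 7.59°  ✓
  (2,7): δ = 70.62°  ·
  (3,4): δ = 147.84°  ·
  (3,5): δ = 118.49°  ·
  (3,6): δ = 46.58°  ·
  (3,7): δ = 31.64°  ·
  (4,5): δ = 150.65°  ·
  (4,6): δ = 78.74°  ·
  (4,7): δ = 0.52°  ✓
  (5,6): δ = 108.08°  ·
  (5,7): δ = 29.87°  ·
  (6,7): δ = 101.79°  ·
antipodal pairs: 3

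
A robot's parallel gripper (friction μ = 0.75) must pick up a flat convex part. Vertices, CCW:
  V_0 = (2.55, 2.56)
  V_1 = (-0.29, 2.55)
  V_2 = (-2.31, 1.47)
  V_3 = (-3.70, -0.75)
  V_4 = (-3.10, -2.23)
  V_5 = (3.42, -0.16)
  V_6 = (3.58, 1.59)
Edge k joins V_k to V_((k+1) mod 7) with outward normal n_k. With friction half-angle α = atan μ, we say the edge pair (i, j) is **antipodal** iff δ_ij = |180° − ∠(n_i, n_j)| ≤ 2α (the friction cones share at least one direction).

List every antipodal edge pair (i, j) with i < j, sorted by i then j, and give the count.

α = atan 0.75 = 36.87°;  2α = 73.74°
n_0 = (-0.0035, +1.0000)
n_1 = (-0.4715, +0.8819)
n_2 = (-0.8476, +0.5307)
n_3 = (-0.9267, -0.3757)
n_4 = (+0.3026, -0.9531)
n_5 = (+0.9958, -0.0910)
n_6 = (+0.6856, +0.7280)
  (0,1): δ = 152.07°  ·
  (0,2): δ = 122.25°  ·
  (0,3): δ = 68.13°  ✓
  (0,4): δ = 17.41°  ✓
  (0,5): δ = 84.57°  ·
  (0,6): δ = 136.52°  ·
  (1,2): δ = 150.18°  ·
  (1,3): δ = 96.06°  ·
  (1,4): δ = 10.52°  ✓
  (1,5): δ = 56.64°  ✓
  (1,6): δ = 108.59°  ·
  (2,3): δ = 125.88°  ·
  (2,4): δ = 40.33°  ✓
  (2,5): δ = 26.83°  ✓
  (2,6): δ = 78.77°  ·
  (3,4): δ = 94.45°  ·
  (3,5): δ = 27.29°  ✓
  (3,6): δ = 24.65°  ✓
  (4,5): δ = 112.84°  ·
  (4,6): δ = 60.90°  ✓
  (5,6): δ = 128.06°  ·
antipodal pairs: 9

count = 9; pairs: (0,3), (0,4), (1,4), (1,5), (2,4), (2,5), (3,5), (3,6), (4,6)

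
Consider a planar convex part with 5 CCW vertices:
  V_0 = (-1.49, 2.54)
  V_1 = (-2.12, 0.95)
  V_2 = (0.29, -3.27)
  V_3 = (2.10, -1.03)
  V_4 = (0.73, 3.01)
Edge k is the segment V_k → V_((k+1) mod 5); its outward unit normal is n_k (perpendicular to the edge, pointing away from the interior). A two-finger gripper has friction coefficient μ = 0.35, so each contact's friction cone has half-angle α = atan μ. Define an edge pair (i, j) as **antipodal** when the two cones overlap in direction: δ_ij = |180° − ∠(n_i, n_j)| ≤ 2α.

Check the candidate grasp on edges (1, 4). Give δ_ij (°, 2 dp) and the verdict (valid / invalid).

α = atan 0.35 = 19.29°;  2α = 38.58°
edge 1: e_1 = (+2.41, -4.22);  n_1 = (-0.8684, -0.4959)
edge 4: e_4 = (-2.22, -0.47);  n_4 = (-0.2071, +0.9783)
∠(n_1, n_4) = 107.78°
δ = |180° − 107.78°| = 72.22°
72.22° > 2α = 38.58°  →  invalid

δ = 72.22°, invalid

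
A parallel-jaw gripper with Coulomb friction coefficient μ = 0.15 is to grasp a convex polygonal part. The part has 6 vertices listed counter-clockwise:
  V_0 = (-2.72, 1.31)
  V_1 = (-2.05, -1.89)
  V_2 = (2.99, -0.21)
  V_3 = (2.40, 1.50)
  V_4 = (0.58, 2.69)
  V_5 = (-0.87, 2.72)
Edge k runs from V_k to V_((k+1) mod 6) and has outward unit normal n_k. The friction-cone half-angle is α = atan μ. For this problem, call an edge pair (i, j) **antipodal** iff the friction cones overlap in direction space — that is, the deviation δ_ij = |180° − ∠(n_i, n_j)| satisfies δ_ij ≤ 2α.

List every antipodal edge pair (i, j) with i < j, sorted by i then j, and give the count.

α = atan 0.15 = 8.53°;  2α = 17.06°
n_0 = (-0.9788, -0.2049)
n_1 = (+0.3162, -0.9487)
n_2 = (+0.9453, +0.3262)
n_3 = (+0.5472, +0.8370)
n_4 = (+0.0207, +0.9998)
n_5 = (-0.6062, +0.7953)
  (0,1): δ = 83.39°  ·
  (0,2): δ = 7.21°  ✓
  (0,3): δ = 45.00°  ·
  (0,4): δ = 76.99°  ·
  (0,5): δ = 115.49°  ·
  (1,2): δ = 89.40°  ·
  (1,3): δ = 51.61°  ·
  (1,4): δ = 19.62°  ·
  (1,5): δ = 18.88°  ·
  (2,3): δ = 142.21°  ·
  (2,4): δ = 110.22°  ·
  (2,5): δ = 71.72°  ·
  (3,4): δ = 148.01°  ·
  (3,5): δ = 109.51°  ·
  (4,5): δ = 141.50°  ·
antipodal pairs: 1

count = 1; pairs: (0,2)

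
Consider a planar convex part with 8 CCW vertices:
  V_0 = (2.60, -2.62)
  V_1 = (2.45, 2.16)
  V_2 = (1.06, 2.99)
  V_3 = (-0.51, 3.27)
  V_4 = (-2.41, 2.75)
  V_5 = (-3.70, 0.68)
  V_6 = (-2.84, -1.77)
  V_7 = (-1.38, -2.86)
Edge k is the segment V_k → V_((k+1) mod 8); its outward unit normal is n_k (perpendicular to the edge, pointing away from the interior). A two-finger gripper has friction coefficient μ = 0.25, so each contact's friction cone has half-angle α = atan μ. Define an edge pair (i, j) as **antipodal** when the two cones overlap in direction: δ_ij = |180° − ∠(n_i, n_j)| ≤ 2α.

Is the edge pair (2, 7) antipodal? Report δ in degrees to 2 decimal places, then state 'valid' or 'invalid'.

α = atan 0.25 = 14.04°;  2α = 28.07°
edge 2: e_2 = (-1.57, +0.28);  n_2 = (+0.1756, +0.9845)
edge 7: e_7 = (+3.98, +0.24);  n_7 = (+0.0602, -0.9982)
∠(n_2, n_7) = 166.44°
δ = |180° − 166.44°| = 13.56°
13.56° ≤ 2α = 28.07°  →  valid

δ = 13.56°, valid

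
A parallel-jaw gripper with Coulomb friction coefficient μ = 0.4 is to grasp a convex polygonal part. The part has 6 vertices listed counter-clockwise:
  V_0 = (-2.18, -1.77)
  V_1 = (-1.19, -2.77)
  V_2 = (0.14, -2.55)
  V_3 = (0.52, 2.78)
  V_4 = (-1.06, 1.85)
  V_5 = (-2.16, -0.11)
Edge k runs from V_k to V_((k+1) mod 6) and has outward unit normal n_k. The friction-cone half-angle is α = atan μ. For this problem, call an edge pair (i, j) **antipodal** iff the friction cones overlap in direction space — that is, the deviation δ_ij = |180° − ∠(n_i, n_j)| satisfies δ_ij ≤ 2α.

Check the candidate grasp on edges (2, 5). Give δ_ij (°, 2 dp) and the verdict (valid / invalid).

α = atan 0.4 = 21.80°;  2α = 43.60°
edge 2: e_2 = (+0.38, +5.33);  n_2 = (+0.9975, -0.0711)
edge 5: e_5 = (-0.02, -1.66);  n_5 = (-0.9999, +0.0120)
∠(n_2, n_5) = 176.61°
δ = |180° − 176.61°| = 3.39°
3.39° ≤ 2α = 43.60°  →  valid

δ = 3.39°, valid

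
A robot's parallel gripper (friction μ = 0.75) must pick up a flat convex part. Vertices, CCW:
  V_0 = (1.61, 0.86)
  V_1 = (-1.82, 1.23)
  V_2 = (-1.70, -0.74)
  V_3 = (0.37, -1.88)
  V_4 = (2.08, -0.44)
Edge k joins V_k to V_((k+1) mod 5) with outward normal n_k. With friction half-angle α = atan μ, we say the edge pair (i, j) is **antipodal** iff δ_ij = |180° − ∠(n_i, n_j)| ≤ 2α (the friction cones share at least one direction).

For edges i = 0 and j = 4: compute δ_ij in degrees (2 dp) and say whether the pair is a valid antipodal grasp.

δ = 116.03°, invalid

α = atan 0.75 = 36.87°;  2α = 73.74°
edge 0: e_0 = (-3.43, +0.37);  n_0 = (+0.1072, +0.9942)
edge 4: e_4 = (-0.47, +1.30);  n_4 = (+0.9404, +0.3400)
∠(n_0, n_4) = 63.97°
δ = |180° − 63.97°| = 116.03°
116.03° > 2α = 73.74°  →  invalid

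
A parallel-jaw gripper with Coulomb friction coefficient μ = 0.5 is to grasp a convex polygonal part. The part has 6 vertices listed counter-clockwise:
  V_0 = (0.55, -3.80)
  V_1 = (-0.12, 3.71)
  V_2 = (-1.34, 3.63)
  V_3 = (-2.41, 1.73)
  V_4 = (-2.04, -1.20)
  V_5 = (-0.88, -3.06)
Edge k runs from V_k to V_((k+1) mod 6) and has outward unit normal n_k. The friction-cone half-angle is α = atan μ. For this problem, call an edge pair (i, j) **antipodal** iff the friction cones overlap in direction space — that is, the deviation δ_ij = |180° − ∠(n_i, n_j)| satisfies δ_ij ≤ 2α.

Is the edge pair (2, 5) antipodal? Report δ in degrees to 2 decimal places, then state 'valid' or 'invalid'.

δ = 87.97°, invalid

α = atan 0.5 = 26.57°;  2α = 53.13°
edge 2: e_2 = (-1.07, -1.90);  n_2 = (-0.8713, +0.4907)
edge 5: e_5 = (+1.43, -0.74);  n_5 = (-0.4596, -0.8881)
∠(n_2, n_5) = 92.03°
δ = |180° − 92.03°| = 87.97°
87.97° > 2α = 53.13°  →  invalid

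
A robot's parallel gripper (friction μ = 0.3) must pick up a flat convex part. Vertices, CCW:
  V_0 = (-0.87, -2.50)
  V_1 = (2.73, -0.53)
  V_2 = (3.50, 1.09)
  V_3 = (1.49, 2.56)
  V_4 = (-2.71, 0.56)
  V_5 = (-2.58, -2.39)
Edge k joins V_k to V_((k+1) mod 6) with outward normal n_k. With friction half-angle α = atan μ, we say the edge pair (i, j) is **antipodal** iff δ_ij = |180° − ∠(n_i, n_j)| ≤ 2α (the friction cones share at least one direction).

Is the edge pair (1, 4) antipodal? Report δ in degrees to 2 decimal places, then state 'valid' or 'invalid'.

α = atan 0.3 = 16.70°;  2α = 33.40°
edge 1: e_1 = (+0.77, +1.62);  n_1 = (+0.9032, -0.4293)
edge 4: e_4 = (+0.13, -2.95);  n_4 = (-0.9990, -0.0440)
∠(n_1, n_4) = 152.05°
δ = |180° − 152.05°| = 27.95°
27.95° ≤ 2α = 33.40°  →  valid

δ = 27.95°, valid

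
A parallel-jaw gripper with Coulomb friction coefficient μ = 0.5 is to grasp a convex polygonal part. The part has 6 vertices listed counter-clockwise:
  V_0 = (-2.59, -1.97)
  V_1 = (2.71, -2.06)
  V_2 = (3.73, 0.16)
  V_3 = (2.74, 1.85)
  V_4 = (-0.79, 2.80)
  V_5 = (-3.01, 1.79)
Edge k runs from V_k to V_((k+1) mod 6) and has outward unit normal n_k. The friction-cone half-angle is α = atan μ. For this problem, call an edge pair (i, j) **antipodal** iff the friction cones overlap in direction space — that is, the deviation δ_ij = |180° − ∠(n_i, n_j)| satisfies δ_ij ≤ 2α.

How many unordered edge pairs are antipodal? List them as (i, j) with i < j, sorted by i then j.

count = 5; pairs: (0,3), (0,4), (1,4), (1,5), (2,5)

α = atan 0.5 = 26.57°;  2α = 53.13°
n_0 = (-0.0170, -0.9999)
n_1 = (+0.9087, -0.4175)
n_2 = (+0.8629, +0.5055)
n_3 = (+0.2599, +0.9656)
n_4 = (-0.4141, +0.9102)
n_5 = (-0.9938, -0.1110)
  (0,1): δ = 113.70°  ·
  (0,2): δ = 58.67°  ·
  (0,3): δ = 14.09°  ✓
  (0,4): δ = 25.44°  ✓
  (0,5): δ = 97.35°  ·
  (1,2): δ = 124.96°  ·
  (1,3): δ = 80.39°  ·
  (1,4): δ = 40.86°  ✓
  (1,5): δ = 31.05°  ✓
  (2,3): δ = 135.42°  ·
  (2,4): δ = 95.90°  ·
  (2,5): δ = 23.99°  ✓
  (3,4): δ = 140.47°  ·
  (3,5): δ = 68.56°  ·
  (4,5): δ = 108.09°  ·
antipodal pairs: 5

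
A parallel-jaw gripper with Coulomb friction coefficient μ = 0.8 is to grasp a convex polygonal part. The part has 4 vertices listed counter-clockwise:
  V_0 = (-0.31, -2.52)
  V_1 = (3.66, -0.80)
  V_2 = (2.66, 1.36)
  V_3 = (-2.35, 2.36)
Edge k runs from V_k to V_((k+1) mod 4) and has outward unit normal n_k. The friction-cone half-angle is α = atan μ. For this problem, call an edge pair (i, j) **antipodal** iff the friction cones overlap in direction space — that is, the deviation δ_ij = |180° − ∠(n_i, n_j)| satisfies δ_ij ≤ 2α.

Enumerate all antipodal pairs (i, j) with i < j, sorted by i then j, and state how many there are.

α = atan 0.8 = 38.66°;  2α = 77.32°
n_0 = (+0.3975, -0.9176)
n_1 = (+0.9075, +0.4201)
n_2 = (+0.1957, +0.9807)
n_3 = (-0.9226, -0.3857)
  (0,1): δ = 88.58°  ·
  (0,2): δ = 34.71°  ✓
  (0,3): δ = 89.26°  ·
  (1,2): δ = 126.13°  ·
  (1,3): δ = 2.16°  ✓
  (2,3): δ = 56.03°  ✓
antipodal pairs: 3

count = 3; pairs: (0,2), (1,3), (2,3)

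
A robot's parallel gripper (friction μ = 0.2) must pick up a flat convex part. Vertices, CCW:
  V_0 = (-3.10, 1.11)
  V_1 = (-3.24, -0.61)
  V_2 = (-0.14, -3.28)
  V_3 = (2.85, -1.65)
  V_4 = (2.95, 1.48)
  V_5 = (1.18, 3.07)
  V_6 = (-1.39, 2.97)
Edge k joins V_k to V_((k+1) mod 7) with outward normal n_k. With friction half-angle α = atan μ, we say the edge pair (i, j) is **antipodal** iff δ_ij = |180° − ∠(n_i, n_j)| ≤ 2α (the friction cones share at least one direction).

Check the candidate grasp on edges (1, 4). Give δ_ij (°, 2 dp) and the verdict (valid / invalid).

α = atan 0.2 = 11.31°;  2α = 22.62°
edge 1: e_1 = (+3.10, -2.67);  n_1 = (-0.6526, -0.7577)
edge 4: e_4 = (-1.77, +1.59);  n_4 = (+0.6683, +0.7439)
∠(n_1, n_4) = 178.80°
δ = |180° − 178.80°| = 1.20°
1.20° ≤ 2α = 22.62°  →  valid

δ = 1.20°, valid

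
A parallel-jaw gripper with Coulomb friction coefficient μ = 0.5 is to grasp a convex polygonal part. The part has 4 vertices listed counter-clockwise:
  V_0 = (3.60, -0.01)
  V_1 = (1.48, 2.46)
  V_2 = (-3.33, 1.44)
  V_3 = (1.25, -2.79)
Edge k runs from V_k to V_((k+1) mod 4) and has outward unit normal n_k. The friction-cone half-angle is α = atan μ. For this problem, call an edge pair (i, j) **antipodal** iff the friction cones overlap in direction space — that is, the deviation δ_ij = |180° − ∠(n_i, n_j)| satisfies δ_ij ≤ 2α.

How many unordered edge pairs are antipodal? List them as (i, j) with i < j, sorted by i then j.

count = 2; pairs: (0,2), (1,3)

α = atan 0.5 = 26.57°;  2α = 53.13°
n_0 = (+0.7588, +0.6513)
n_1 = (-0.2074, +0.9782)
n_2 = (-0.6785, -0.7346)
n_3 = (+0.7637, -0.6456)
  (0,1): δ = 118.67°  ·
  (0,2): δ = 6.64°  ✓
  (0,3): δ = 99.15°  ·
  (1,2): δ = 54.70°  ·
  (1,3): δ = 37.82°  ✓
  (2,3): δ = 87.48°  ·
antipodal pairs: 2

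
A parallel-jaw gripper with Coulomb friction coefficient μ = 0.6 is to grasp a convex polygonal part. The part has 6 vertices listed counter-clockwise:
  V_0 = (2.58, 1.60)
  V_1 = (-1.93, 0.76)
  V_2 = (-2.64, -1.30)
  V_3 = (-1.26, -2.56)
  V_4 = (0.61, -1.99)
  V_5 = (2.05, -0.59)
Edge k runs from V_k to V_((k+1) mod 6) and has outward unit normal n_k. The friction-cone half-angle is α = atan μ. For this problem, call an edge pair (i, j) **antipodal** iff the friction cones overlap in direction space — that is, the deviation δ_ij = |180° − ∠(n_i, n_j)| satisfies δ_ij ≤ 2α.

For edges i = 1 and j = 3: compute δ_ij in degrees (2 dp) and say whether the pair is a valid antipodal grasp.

δ = 54.03°, valid

α = atan 0.6 = 30.96°;  2α = 61.93°
edge 1: e_1 = (-0.71, -2.06);  n_1 = (-0.9454, +0.3258)
edge 3: e_3 = (+1.87, +0.57);  n_3 = (+0.2916, -0.9565)
∠(n_1, n_3) = 125.97°
δ = |180° − 125.97°| = 54.03°
54.03° ≤ 2α = 61.93°  →  valid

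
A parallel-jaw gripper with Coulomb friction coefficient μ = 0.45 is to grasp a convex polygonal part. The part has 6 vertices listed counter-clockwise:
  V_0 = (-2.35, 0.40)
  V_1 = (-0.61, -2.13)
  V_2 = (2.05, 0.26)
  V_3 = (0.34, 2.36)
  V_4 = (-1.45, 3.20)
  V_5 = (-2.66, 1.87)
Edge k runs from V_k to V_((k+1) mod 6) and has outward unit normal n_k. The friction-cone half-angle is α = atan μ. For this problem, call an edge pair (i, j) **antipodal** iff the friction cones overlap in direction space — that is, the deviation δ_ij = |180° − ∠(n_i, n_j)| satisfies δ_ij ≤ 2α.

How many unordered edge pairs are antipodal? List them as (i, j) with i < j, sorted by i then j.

α = atan 0.45 = 24.23°;  2α = 48.46°
n_0 = (-0.8239, -0.5667)
n_1 = (+0.6683, -0.7439)
n_2 = (+0.7754, +0.6314)
n_3 = (+0.4248, +0.9053)
n_4 = (-0.7397, +0.6729)
n_5 = (-0.9785, -0.2063)
  (0,1): δ = 82.58°  ·
  (0,2): δ = 4.64°  ✓
  (0,3): δ = 30.34°  ✓
  (0,4): δ = 103.19°  ·
  (0,5): δ = 157.39°  ·
  (1,2): δ = 92.78°  ·
  (1,3): δ = 67.08°  ·
  (1,4): δ = 5.77°  ✓
  (1,5): δ = 59.97°  ·
  (2,3): δ = 154.29°  ·
  (2,4): δ = 81.45°  ·
  (2,5): δ = 27.25°  ✓
  (3,4): δ = 107.16°  ·
  (3,5): δ = 52.95°  ·
  (4,5): δ = 125.80°  ·
antipodal pairs: 4

count = 4; pairs: (0,2), (0,3), (1,4), (2,5)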